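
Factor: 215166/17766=3^(-2)*109^1=109/9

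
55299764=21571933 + 33727831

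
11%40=11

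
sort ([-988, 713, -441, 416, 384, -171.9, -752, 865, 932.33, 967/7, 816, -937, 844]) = [-988, -937, -752, -441, -171.9, 967/7, 384, 416, 713, 816, 844, 865, 932.33]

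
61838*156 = 9646728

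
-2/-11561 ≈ 0.000173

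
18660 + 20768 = 39428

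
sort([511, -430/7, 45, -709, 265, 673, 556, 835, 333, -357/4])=[-709, -357/4, -430/7, 45, 265, 333, 511, 556, 673, 835]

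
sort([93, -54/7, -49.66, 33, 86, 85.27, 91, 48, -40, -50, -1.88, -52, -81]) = [-81, -52, -50, -49.66, -40, -54/7, -1.88, 33, 48, 85.27, 86, 91, 93]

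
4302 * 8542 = 36747684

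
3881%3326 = 555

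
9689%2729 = 1502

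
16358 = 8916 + 7442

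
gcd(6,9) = 3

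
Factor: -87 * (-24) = 2^3 * 3^2 * 29^1 = 2088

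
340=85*4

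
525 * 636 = 333900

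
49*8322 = 407778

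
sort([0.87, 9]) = [0.87, 9]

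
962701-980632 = -17931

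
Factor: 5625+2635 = 2^2*5^1*7^1*59^1 = 8260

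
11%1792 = 11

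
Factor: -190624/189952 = -1 * 2^(-4) * 23^1 * 37^1 * 53^(-1) = -851/848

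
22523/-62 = -363 - 17/62 ≈ -363.27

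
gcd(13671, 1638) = 63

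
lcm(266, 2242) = 15694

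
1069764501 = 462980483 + 606784018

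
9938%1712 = 1378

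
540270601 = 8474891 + 531795710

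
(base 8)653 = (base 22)j9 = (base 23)id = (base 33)cv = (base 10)427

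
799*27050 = 21612950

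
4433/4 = 1108 + 1/4 = 1108.25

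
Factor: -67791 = -1*3^1*59^1*383^1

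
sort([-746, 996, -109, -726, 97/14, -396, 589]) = [-746, -726, -396, -109, 97/14, 589, 996]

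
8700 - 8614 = 86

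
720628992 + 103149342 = 823778334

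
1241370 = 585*2122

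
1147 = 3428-2281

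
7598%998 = 612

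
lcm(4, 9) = 36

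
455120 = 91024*5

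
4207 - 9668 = -5461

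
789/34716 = 1/44 ≈ 0.0227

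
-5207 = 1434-6641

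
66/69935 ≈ 0.000944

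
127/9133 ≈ 0.0139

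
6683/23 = 290 + 13/23≈290.57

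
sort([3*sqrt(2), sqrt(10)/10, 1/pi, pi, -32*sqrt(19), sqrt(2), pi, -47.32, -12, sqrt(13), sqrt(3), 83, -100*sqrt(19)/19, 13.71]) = [-32*sqrt(19), -47.32, -100*sqrt(19)/19, -12, sqrt(10)/10, 1/pi, sqrt(2), sqrt(3), pi, pi, sqrt(13), 3*sqrt(2), 13.71, 83]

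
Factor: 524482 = 2^1 * 7^1 * 37463^1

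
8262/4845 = 162/95 ≈ 1.71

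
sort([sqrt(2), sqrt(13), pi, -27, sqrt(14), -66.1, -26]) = [-66.1, -27, -26, sqrt(2), pi, sqrt(13), sqrt(14)]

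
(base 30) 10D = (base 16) 391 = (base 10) 913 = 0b1110010001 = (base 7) 2443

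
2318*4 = 9272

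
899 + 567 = 1466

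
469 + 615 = 1084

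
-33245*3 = -99735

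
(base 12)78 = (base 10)92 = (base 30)32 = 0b1011100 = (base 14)68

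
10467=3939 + 6528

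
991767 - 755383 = 236384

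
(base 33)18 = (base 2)101001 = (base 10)41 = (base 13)32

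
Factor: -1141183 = -1*71^1*16073^1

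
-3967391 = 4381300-8348691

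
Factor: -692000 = -1*2^5*5^3*173^1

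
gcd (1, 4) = 1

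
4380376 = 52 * 84238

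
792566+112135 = 904701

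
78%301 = 78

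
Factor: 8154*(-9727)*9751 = -1*2^1*3^3*7^2*71^1*137^1*151^1*199^1 = -773390404458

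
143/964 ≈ 0.148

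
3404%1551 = 302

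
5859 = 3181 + 2678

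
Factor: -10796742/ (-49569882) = 3^1*11^1*31^1*1759^1*8261647^ (-1) = 1799457/8261647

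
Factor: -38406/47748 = -1*2^(-1)*23^(-1)*37^1 = -37/46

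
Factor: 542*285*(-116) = -1*2^3*3^1*5^1*19^1*29^1*271^1 = -17918520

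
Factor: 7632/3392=2^(-2) * 3^2=9/4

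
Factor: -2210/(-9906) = 3^(-1)*5^1*17^1*127^(-1) = 85/381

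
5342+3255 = 8597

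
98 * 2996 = 293608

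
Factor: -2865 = -1*3^1*5^1*191^1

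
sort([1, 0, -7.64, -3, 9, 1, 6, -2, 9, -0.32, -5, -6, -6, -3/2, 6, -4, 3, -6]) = [-7.64, -6, -6, -6, -5, -4, -3, -2, -3/2, -0.32, 0, 1, 1, 3, 6, 6, 9, 9]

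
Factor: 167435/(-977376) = -1*2^(-5)*3^(-1)*5^1*10181^(-1)*33487^1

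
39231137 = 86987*451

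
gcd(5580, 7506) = 18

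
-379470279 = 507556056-887026335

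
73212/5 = 14642 + 2/5 = 14642.40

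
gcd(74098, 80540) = 2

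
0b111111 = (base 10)63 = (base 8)77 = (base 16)3f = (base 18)39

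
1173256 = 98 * 11972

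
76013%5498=4539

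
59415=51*1165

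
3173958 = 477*6654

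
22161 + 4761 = 26922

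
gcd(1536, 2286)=6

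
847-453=394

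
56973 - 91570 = -34597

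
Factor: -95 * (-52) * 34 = 2^3 * 5^1 * 13^1 * 17^1 * 19^1 = 167960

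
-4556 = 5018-9574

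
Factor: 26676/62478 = 2^1*19^1*89^ (-1) = 38/89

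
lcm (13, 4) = 52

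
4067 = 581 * 7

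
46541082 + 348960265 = 395501347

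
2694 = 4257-1563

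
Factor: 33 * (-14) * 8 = -1 * 2^4 * 3^1 * 7^1 * 11^1 = -3696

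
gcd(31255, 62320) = 95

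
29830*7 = 208810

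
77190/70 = 1102 + 5/7 ≈ 1102.71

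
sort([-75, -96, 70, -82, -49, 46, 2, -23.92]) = [-96, -82, -75, -49, -23.92, 2, 46, 70]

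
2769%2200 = 569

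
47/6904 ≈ 0.00681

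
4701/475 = 9 + 426/475 ≈ 9.90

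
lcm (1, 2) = 2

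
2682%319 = 130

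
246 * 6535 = 1607610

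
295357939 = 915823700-620465761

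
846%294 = 258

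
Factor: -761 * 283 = -1 * 283^1 * 761^1 = -215363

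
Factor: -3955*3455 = -1*5^2*7^1*113^1*691^1 = -13664525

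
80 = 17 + 63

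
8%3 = 2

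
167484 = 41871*4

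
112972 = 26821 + 86151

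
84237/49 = 1719 + 6/49 ≈ 1719.12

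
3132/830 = 1566/415≈3.77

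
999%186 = 69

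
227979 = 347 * 657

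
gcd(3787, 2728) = 1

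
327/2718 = 109/906 ≈ 0.120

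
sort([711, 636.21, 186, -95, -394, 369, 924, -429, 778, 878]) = [-429, -394, -95, 186, 369, 636.21, 711, 778, 878, 924]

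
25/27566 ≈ 0.000907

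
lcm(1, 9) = 9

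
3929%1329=1271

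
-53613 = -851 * 63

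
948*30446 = 28862808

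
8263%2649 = 316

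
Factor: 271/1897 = 7^(-1) = 1/7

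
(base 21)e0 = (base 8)446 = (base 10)294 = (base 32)96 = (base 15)149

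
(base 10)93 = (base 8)135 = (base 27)3c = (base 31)30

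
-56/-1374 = 28/687 ≈ 0.0408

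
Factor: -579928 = -1 * 2^3 * 71^1 * 1021^1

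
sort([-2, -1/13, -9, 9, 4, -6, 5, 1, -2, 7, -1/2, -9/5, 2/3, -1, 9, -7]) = [-9, -7, -6, -2, -2, -9/5, -1, -1/2, -1/13, 2/3, 1, 4, 5, 7, 9, 9]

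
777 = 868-91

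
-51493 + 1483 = -50010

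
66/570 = 11/95 ≈ 0.116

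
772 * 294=226968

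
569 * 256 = 145664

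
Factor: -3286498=-1 * 2^1 * 827^1 * 1987^1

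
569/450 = 1 + 119/450 ≈ 1.26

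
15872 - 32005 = -16133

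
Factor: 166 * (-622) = -1 * 2^2 * 83^1 * 311^1 = -103252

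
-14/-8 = 7/4 = 1.75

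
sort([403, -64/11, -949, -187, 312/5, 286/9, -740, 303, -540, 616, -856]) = [-949, -856, -740, -540, -187, -64/11, 286/9, 312/5, 303, 403, 616]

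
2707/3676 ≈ 0.736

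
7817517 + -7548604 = 268913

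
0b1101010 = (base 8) 152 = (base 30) 3g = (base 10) 106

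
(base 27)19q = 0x3e6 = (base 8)1746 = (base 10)998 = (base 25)1en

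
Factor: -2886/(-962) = 3^1 = 3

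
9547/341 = 27+340/341≈28.00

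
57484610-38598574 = 18886036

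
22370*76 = 1700120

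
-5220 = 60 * (-87)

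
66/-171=-22/57 ≈ -0.386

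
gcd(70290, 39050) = 7810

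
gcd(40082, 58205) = 7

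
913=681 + 232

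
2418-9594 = -7176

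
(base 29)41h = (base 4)311102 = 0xd52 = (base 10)3410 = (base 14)1358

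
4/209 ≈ 0.0191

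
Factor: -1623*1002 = -1*2^1*3^2*167^1*541^1 = -1626246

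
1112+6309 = 7421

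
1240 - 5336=-4096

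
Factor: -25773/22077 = -1 * 3^(-1) * 11^1 * 71^1 * 223^(-1) = -781/669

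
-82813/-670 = 123+403/670≈123.60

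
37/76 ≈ 0.487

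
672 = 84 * 8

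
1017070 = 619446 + 397624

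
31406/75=418 + 56/75 ≈ 418.75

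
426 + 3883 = 4309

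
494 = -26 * (-19)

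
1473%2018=1473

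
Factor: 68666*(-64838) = -1*2^2*13^1*17^1*19^1*139^1*1907^1 = -4452166108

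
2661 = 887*3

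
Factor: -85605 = -1 * 3^1 * 5^1 * 13^1 * 439^1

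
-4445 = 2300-6745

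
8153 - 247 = 7906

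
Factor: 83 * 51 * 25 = 3^1 * 5^2 * 17^1 * 83^1 = 105825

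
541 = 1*541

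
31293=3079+28214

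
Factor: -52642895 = -1*5^1*853^1*12343^1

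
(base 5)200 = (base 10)50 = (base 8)62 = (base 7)101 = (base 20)2a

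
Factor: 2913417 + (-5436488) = -1*2523071^1 = -2523071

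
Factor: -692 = -1*2^2*173^1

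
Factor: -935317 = -1 * 577^1 * 1621^1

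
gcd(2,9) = 1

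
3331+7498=10829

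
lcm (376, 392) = 18424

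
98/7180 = 49/3590 ≈ 0.0136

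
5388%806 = 552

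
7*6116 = 42812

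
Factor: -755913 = -1*3^1*251971^1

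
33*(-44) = -1452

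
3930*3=11790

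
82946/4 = 41473/2 = 20736.50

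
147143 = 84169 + 62974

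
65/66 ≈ 0.985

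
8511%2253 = 1752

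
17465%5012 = 2429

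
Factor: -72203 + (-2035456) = -1*3^1*31^1*131^1*173^1 = -2107659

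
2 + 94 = 96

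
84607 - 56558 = 28049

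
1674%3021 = 1674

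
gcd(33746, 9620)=2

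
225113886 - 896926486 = -671812600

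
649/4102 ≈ 0.158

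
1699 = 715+984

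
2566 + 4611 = 7177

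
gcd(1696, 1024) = 32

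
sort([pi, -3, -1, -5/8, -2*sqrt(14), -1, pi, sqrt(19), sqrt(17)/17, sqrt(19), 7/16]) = [-2*sqrt(14), -3, -1, -1, -5/8, sqrt(17)/17, 7/16, pi, pi, sqrt(19), sqrt(19)]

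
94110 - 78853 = 15257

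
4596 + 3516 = 8112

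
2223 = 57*39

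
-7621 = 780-8401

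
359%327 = 32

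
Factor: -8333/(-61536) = 2^(-5)*3^(-1)*13^1 = 13/96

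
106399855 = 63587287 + 42812568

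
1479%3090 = 1479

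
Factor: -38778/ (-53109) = 2^1*3^ (-2)*7^ (-1)*23^1 = 46/63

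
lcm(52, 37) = 1924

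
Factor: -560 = -1 * 2^4 * 5^1 * 7^1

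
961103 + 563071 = 1524174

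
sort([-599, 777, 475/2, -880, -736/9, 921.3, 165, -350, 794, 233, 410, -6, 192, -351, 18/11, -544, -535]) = [-880, -599, -544, -535, -351, -350, -736/9, -6, 18/11, 165, 192, 233, 475/2, 410, 777, 794, 921.3]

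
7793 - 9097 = -1304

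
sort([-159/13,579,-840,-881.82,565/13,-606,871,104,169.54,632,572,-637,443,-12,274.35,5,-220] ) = [-881.82,-840,-637,-606,-220,-159/13,-12,5,565/13,104,169.54,274.35,443,572,579,632,871] 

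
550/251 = 2 + 48/251 ≈ 2.19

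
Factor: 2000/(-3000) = -1*2^1*3^(-1) = -2/3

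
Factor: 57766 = 2^1*17^1*1699^1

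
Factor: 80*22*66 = 2^6*3^1*5^1*11^2 = 116160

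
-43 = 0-43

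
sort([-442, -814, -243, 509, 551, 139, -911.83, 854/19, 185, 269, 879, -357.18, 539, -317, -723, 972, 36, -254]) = [-911.83, -814, -723, -442, -357.18, -317, -254, -243, 36, 854/19, 139, 185, 269, 509, 539, 551, 879, 972]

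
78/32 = 39/16 ≈ 2.44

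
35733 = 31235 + 4498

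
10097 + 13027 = 23124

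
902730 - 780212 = 122518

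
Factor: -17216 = -1 * 2^6 * 269^1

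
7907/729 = 10 + 617/729 ≈ 10.85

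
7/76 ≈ 0.0921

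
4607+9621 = 14228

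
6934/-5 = -1386 - 4/5 = -1386.80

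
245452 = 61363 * 4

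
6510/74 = 3255/37 ≈ 87.97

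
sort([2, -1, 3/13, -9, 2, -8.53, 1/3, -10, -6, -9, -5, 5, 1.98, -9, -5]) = [-10, -9, -9, -9, -8.53, -6, -5, -5, -1, 3/13, 1/3, 1.98, 2, 2, 5]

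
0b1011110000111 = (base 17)13e5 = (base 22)c9h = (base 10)6023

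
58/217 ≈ 0.267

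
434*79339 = 34433126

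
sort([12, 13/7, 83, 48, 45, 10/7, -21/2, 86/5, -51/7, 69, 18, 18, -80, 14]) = [-80, -21/2, -51/7, 10/7, 13/7, 12, 14, 86/5, 18, 18, 45, 48, 69, 83]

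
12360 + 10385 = 22745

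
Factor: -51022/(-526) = 97^1 = 97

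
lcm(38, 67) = 2546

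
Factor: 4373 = 4373^1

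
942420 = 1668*565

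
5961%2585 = 791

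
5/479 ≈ 0.0104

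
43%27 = 16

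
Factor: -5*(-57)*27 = 3^4*5^1*19^1 = 7695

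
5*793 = 3965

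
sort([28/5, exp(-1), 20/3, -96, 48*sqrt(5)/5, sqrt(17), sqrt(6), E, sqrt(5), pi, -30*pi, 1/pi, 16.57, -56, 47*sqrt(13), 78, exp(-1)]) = [-96, -30*pi, -56, 1/pi, exp(-1), exp(-1), sqrt(5), sqrt(6), E, pi, sqrt(17), 28/5, 20/3, 16.57, 48*sqrt(5)/5, 78, 47*sqrt(13)]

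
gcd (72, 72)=72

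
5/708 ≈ 0.00706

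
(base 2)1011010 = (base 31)2s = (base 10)90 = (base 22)42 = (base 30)30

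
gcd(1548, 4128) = 516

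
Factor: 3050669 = 233^1*13093^1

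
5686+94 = 5780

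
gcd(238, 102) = 34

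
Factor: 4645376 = 2^9 * 43^1 * 211^1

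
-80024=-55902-24122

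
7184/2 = 3592 = 3592.00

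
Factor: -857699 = -1 * 53^1 * 16183^1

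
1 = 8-7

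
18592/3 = 6197+1/3 ≈ 6197.33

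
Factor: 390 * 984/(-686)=-1 * 2^3 * 3^2 * 5^1 * 7^(-3) * 13^1 * 41^1=-191880/343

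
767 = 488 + 279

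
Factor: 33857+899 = 2^2*8689^1 = 34756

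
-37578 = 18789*(-2)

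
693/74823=33/3563 ≈ 0.00926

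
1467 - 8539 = -7072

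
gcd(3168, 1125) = 9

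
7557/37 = 204 + 9/37 ≈ 204.24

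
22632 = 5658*4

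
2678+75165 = 77843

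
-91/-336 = 13/48 ≈ 0.271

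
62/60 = 31/30 ≈ 1.03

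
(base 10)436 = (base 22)ji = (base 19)13i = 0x1b4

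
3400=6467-3067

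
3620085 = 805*4497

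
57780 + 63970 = 121750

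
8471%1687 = 36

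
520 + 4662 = 5182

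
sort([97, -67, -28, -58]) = [-67, -58, -28, 97]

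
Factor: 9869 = 71^1 * 139^1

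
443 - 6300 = -5857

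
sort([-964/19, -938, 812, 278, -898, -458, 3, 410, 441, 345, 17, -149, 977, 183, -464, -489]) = [-938, -898, -489, -464, -458, -149, -964/19, 3, 17, 183, 278, 345, 410, 441, 812, 977]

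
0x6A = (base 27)3P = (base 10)106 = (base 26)42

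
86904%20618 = 4432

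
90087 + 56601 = 146688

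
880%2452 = 880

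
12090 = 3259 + 8831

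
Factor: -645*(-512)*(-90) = -1*2^10*3^3*5^2*43^1 = -29721600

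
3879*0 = 0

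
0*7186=0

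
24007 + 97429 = 121436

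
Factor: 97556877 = 3^2 * 11^1 * 97^1 * 10159^1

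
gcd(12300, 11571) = 3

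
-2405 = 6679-9084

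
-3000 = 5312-8312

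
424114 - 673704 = -249590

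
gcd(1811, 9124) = 1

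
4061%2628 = 1433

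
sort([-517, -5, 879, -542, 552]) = [-542, -517, -5, 552, 879]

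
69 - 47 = 22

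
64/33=1 + 31/33 ≈ 1.94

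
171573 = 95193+76380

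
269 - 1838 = -1569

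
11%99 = 11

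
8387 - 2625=5762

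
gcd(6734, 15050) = 14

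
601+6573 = 7174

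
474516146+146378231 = 620894377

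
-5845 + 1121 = -4724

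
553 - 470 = 83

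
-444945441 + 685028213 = 240082772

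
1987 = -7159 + 9146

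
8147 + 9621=17768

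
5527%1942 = 1643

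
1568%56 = 0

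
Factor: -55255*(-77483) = 5^1*7^1*43^1*257^1*11069^1 = 4281323165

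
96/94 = 1 + 1/47 ≈ 1.02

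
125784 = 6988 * 18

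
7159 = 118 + 7041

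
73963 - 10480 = 63483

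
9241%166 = 111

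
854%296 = 262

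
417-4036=-3619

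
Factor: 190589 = 7^1*19^1*1433^1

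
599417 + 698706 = 1298123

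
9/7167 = 3/2389≈0.00126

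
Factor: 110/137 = 2^1 * 5^1 * 11^1 * 137^(-1)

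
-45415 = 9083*(-5)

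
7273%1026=91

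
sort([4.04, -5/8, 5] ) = [-5/8, 4.04, 5] 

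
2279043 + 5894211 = 8173254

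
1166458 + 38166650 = 39333108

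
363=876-513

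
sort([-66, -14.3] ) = [-66, -14.3] 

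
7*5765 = 40355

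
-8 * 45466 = -363728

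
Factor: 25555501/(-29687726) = -1*2^(-1)*31^1*79^(-1)*809^1*1019^1*187897^(-1) 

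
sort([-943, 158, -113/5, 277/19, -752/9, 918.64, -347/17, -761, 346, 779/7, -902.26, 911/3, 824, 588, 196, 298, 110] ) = [-943, -902.26, -761, -752/9, -113/5, -347/17, 277/19, 110, 779/7, 158, 196, 298, 911/3, 346, 588, 824, 918.64] 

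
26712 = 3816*7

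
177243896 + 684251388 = 861495284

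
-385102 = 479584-864686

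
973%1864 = 973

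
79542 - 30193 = 49349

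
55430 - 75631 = -20201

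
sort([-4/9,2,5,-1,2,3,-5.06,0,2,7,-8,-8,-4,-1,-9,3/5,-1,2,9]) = [-9,-8,-8,-5.06,-4,-1,-1,-1,-4/9,0,3/5,2,2,2,2,3,5,7,9]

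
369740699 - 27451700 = 342288999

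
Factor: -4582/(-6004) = 2^(-1)*19^(-1)*29^1 = 29/38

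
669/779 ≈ 0.859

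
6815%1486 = 871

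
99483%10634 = 3777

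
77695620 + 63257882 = 140953502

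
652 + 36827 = 37479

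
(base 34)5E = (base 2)10111000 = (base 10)184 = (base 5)1214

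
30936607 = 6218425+24718182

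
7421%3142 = 1137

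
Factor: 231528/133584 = 2^(-1)*11^(-1)*23^(-1)*877^1 = 877/506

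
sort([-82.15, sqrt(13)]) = [-82.15, sqrt(13)]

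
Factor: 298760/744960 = 2^(-6)*3^(-1)*7^1*11^1 = 77/192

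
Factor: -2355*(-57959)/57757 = 3^1*5^1*7^(-1)*11^2*37^(-1)*157^1*223^(-1)*479^1 = 136493445/57757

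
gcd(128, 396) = 4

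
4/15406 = 2/7703 ≈ 0.000260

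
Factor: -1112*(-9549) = 2^3*3^2*139^1*1061^1 = 10618488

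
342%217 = 125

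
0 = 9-9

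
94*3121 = 293374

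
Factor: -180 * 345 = -1 * 2^2 * 3^3 * 5^2 * 23^1 = -62100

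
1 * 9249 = 9249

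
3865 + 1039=4904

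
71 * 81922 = 5816462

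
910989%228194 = 226407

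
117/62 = 1 + 55/62 ≈ 1.89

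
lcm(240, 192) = 960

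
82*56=4592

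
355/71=5=5.00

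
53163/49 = 1084 + 47/49 ≈ 1084.96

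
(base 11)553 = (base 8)1227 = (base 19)1fh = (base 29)mp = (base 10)663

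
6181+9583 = 15764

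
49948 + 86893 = 136841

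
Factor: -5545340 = -1 * 2^2 * 5^1 * 19^1 * 14593^1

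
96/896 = 3/28 ≈ 0.107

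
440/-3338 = -220/1669 ≈ -0.132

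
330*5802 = 1914660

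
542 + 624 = 1166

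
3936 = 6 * 656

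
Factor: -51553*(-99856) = 2^4*31^1*79^2*1663^1 = 5147876368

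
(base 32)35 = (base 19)56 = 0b1100101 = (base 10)101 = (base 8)145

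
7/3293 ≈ 0.00213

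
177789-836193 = -658404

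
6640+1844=8484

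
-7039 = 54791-61830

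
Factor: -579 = -1*3^1*193^1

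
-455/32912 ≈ -0.0138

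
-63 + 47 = -16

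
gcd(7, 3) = 1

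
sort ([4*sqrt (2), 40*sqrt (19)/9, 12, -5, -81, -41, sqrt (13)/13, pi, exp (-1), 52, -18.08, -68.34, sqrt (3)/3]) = [-81, -68.34, -41, -18.08, -5, sqrt (13)/13, exp (-1), sqrt (3)/3, pi, 4*sqrt (2), 12, 40*sqrt (19)/9, 52]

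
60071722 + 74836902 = 134908624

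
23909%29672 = 23909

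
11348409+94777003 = 106125412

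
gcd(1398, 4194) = 1398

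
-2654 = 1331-3985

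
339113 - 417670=-78557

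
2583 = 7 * 369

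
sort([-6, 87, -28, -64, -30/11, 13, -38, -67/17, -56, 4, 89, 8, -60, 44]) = [-64, -60, -56, -38, -28, -6, -67/17, -30/11, 4, 8, 13, 44, 87, 89]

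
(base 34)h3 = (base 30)jb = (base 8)1105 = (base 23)126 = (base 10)581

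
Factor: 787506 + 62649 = 3^1 * 5^1 * 19^2 * 157^1 = 850155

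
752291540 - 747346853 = 4944687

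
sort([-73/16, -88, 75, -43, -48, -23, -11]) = [-88, -48, -43, -23, -11, -73/16, 75]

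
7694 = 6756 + 938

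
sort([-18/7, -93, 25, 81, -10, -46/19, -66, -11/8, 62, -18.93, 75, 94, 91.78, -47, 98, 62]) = [-93, -66, -47, -18.93, -10, -18/7, -46/19, -11/8, 25, 62, 62, 75, 81, 91.78, 94, 98]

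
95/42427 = 5/2233 ≈ 0.00224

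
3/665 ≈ 0.00451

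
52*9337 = 485524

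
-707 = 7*(-101)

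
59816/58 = 1031 + 9/29 ≈ 1031.31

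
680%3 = 2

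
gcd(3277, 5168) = 1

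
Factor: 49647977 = 179^1 * 277363^1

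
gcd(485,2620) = 5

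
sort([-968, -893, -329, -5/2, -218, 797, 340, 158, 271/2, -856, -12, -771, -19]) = [-968, -893, -856, -771, -329, -218, -19, -12, -5/2, 271/2, 158, 340, 797]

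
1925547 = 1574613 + 350934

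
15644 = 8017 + 7627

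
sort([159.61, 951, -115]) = [-115, 159.61, 951]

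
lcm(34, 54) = 918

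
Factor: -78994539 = -1*3^2*13^1*53^1*12739^1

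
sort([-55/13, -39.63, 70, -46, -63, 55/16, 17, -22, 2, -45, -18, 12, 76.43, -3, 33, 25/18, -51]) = [-63, -51, -46, -45, -39.63, -22, -18, -55/13, -3, 25/18, 2, 55/16, 12, 17, 33, 70, 76.43]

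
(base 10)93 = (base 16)5d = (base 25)3i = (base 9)113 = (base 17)58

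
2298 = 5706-3408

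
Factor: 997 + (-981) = 2^4 = 16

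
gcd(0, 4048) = 4048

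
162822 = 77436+85386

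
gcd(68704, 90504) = 8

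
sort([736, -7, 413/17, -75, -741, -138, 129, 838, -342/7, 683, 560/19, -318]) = [-741, -318, -138, -75, -342/7, -7, 413/17, 560/19, 129, 683, 736, 838]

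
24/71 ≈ 0.338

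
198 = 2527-2329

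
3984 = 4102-118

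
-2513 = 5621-8134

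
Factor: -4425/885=-1*5^1=-5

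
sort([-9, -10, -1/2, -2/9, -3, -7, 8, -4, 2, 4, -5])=[-10, -9, -7, -5, -4, -3, -1/2, -2/9, 2, 4, 8]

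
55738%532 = 410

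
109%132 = 109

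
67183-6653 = 60530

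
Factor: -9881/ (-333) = 3^ (-2)*37^ (-1)*41^1*241^1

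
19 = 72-53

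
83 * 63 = 5229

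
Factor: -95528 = -1*2^3*11941^1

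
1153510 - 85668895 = -84515385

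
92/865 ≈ 0.106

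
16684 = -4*(-4171)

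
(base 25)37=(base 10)82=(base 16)52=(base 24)3a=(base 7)145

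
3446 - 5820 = -2374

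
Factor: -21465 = -1 * 3^4 * 5^1 * 53^1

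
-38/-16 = 2+3/8 ≈ 2.38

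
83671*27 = 2259117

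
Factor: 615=3^1*5^1*41^1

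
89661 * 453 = 40616433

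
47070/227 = 207+81/227 ≈ 207.36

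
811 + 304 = 1115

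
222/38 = 5 + 16/19 ≈ 5.84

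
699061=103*6787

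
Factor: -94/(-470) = 5^(-1) = 1/5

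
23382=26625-3243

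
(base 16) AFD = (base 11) 2128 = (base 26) 445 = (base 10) 2813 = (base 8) 5375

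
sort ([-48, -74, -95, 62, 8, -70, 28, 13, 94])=[-95, -74, -70, -48, 8, 13, 28, 62, 94]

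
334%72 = 46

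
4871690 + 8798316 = 13670006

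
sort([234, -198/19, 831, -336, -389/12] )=[-336, -389/12, -198/19, 234, 831] 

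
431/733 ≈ 0.588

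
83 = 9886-9803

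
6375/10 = 637 + 1/2 = 637.50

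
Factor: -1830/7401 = -1*2^1*5^1*61^1*2467^(-1) = -610/2467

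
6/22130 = 3/11065 ≈ 0.000271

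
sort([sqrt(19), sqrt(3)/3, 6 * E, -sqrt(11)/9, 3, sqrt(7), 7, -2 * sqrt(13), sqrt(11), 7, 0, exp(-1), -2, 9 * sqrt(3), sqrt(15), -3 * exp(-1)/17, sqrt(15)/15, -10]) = [-10, -2 * sqrt(13), -2, -sqrt(11)/9, -3 * exp(-1)/17, 0, sqrt(15)/15, exp(-1), sqrt(3)/3, sqrt(7), 3, sqrt(11), sqrt(15), sqrt(19), 7, 7, 9 * sqrt(3), 6 * E]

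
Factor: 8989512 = 2^3*3^1*7^1*73^1*733^1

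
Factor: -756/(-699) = 2^2*3^2*7^1*233^(-1) = 252/233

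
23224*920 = 21366080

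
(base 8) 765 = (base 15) 236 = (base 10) 501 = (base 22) 10h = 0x1f5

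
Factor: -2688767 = -1 * 2688767^1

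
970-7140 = -6170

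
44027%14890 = 14247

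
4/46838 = 2/23419 ≈ 0.0000854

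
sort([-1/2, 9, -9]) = [-9, -1/2, 9]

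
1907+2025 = 3932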